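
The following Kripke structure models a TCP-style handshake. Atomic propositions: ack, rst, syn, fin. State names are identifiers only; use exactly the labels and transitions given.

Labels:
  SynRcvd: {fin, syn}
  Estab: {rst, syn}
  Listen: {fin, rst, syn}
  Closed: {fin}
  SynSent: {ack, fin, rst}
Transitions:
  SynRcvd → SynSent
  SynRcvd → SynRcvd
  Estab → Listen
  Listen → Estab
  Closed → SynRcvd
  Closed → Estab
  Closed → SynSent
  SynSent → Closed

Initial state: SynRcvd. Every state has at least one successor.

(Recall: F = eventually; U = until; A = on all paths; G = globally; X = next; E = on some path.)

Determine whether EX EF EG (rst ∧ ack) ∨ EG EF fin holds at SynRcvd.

States satisfying EF EG (rst ∧ ack): ∅.
States satisfying EX EF EG (rst ∧ ack): ∅.
States satisfying EF fin: {SynRcvd, Estab, Listen, Closed, SynSent}.
States satisfying EG EF fin: {SynRcvd, Estab, Listen, Closed, SynSent}.
States satisfying EX EF EG (rst ∧ ack) ∨ EG EF fin: {SynRcvd, Estab, Listen, Closed, SynSent}.
SynRcvd ∈ Sat(EX EF EG (rst ∧ ack) ∨ EG EF fin).

Holds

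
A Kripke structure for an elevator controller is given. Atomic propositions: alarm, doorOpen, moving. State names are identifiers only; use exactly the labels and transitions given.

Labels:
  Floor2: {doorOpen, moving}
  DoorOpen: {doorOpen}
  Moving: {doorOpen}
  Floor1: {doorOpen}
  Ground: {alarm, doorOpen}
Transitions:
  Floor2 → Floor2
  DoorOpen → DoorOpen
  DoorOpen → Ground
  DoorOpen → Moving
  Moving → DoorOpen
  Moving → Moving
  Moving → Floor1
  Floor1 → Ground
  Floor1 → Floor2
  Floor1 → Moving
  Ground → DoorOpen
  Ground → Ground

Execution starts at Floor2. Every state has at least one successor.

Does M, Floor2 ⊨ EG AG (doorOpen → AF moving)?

States satisfying AG (doorOpen → AF moving): {Floor2}.
States satisfying EG AG (doorOpen → AF moving): {Floor2}.
Floor2 ∈ Sat(EG AG (doorOpen → AF moving)).

Yes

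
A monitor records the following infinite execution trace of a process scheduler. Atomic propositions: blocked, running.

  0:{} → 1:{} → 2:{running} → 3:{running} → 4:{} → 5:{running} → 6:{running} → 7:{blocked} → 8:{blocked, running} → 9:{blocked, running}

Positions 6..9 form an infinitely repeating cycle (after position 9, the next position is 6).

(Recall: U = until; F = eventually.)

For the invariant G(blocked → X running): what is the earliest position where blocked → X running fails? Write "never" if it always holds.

never

blocked → X running holds at every position 0..9, and those are all the positions the trace ever visits, so the invariant G(blocked → X running) is never violated.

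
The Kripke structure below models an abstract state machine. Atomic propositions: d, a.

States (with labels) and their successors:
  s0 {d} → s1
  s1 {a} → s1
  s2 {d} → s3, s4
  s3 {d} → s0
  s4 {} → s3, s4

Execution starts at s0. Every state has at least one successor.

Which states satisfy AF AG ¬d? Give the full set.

{s0, s1, s3}

States satisfying AG ¬d: {s1}.
States satisfying AF AG ¬d: {s0, s1, s3}.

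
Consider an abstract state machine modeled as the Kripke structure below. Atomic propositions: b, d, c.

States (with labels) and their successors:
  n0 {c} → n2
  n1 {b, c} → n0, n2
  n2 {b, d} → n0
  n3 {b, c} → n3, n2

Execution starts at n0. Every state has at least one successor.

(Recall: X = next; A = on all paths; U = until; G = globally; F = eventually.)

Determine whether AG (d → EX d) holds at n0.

No

States satisfying d → EX d: {n0, n1, n3}.
States satisfying AG (d → EX d): ∅.
n2 is reachable from n0 and violates d → EX d, so AG fails at n0.
n0 ∉ Sat(AG (d → EX d)).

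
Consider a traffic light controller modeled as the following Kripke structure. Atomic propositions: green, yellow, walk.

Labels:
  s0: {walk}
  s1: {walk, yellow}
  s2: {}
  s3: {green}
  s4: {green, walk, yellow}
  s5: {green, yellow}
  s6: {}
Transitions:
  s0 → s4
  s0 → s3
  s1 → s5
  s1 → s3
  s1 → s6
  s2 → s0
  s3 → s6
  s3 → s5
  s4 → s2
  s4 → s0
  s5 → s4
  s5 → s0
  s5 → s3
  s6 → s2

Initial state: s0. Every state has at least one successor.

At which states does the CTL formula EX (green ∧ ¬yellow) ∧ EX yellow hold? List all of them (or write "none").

{s0, s1, s5}

States satisfying green ∧ ¬yellow: {s3}.
States satisfying EX (green ∧ ¬yellow): {s0, s1, s5}.
States satisfying yellow: {s1, s4, s5}.
States satisfying EX yellow: {s0, s1, s3, s5}.
States satisfying EX (green ∧ ¬yellow) ∧ EX yellow: {s0, s1, s5}.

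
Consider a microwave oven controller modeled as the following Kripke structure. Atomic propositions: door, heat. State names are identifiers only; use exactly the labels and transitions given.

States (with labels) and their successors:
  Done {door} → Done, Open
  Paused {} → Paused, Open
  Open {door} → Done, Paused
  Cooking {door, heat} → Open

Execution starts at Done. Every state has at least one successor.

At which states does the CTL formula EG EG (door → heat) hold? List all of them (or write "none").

States satisfying EG (door → heat): {Paused}.
States satisfying EG EG (door → heat): {Paused}.

{Paused}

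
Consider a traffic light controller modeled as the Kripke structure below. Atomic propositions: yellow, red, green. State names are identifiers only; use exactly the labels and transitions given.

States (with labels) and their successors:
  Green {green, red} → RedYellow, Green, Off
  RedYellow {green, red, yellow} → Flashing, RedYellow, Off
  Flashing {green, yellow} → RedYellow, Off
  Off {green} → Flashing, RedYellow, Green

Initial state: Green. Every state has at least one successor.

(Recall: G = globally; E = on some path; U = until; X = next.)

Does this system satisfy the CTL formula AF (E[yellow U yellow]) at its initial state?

Does not hold

States satisfying E[yellow U yellow]: {RedYellow, Flashing}.
States satisfying AF (E[yellow U yellow]): {RedYellow, Flashing}.
There is a path from Green along which E[yellow U yellow] never holds.
Green ∉ Sat(AF (E[yellow U yellow])).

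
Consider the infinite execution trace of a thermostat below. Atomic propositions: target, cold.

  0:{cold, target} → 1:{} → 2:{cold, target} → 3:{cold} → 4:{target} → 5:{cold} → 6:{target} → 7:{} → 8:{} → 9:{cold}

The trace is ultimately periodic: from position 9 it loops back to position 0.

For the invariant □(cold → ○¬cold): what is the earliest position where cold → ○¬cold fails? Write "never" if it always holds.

2

Check cold → ○¬cold at each position in order: 0 ✓, 1 ✓.
At position 2 the labels are {cold, target} and the next position 3 has {cold}, so cold → ○¬cold is false there. This is the first violation.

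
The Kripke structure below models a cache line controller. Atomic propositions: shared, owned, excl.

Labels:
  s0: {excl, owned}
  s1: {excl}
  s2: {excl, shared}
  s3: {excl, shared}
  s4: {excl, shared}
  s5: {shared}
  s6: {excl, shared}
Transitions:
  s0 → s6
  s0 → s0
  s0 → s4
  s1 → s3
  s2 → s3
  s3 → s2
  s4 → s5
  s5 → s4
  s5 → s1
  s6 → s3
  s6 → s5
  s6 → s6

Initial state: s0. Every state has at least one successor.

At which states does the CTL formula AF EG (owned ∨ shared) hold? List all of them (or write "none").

States satisfying EG (owned ∨ shared): {s0, s2, s3, s4, s5, s6}.
States satisfying AF EG (owned ∨ shared): {s0, s1, s2, s3, s4, s5, s6}.

{s0, s1, s2, s3, s4, s5, s6}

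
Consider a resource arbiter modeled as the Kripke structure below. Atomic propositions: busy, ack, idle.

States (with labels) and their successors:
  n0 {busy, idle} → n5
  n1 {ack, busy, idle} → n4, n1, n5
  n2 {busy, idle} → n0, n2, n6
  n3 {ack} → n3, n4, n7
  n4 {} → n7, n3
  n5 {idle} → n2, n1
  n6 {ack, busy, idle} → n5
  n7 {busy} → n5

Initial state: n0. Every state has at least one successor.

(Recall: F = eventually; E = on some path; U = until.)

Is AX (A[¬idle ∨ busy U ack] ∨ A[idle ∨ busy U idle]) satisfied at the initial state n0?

Yes

States satisfying A[¬idle ∨ busy U ack] ∨ A[idle ∨ busy U idle]: {n0, n1, n2, n3, n5, n6, n7}.
States satisfying AX (A[¬idle ∨ busy U ack] ∨ A[idle ∨ busy U idle]): {n0, n2, n4, n5, n6, n7}.
n0 ∈ Sat(AX (A[¬idle ∨ busy U ack] ∨ A[idle ∨ busy U idle])).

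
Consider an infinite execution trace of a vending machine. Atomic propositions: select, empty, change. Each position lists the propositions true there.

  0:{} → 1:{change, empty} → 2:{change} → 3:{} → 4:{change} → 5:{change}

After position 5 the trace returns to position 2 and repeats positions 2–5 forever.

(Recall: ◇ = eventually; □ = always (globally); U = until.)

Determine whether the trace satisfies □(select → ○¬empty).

Holds

select → ○¬empty holds at every position 0..5, and those are all positions ever visited, so □(select → ○¬empty) holds.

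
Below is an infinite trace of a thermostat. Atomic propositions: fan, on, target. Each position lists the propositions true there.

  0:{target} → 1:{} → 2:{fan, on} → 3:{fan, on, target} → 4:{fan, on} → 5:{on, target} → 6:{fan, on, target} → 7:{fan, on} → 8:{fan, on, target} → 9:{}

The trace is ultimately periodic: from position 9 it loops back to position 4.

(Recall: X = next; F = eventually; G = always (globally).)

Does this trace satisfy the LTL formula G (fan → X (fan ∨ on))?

Violated

fan → X (fan ∨ on) must hold at every position from 0 onward. It fails at position 8, so G (fan → X (fan ∨ on)) is false.
Positions where fan holds: 2, 3, 4, 6, 7, 8.
Check X (fan ∨ on) at each: 2→ok, 3→ok, 4→ok, 6→ok, 7→ok, 8→fails.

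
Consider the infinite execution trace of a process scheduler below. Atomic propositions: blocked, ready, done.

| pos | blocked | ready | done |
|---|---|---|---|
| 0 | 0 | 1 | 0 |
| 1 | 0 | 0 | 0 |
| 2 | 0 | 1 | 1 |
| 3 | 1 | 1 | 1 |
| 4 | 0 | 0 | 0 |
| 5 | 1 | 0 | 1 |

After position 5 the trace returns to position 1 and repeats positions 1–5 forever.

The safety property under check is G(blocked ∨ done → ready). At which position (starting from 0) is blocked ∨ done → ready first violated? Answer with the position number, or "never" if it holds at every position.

5

Check blocked ∨ done → ready at each position in order: 0 ✓, 1 ✓, 2 ✓, 3 ✓, 4 ✓.
At position 5 the labels are {blocked, done}, so blocked ∨ done → ready is false there. This is the first violation.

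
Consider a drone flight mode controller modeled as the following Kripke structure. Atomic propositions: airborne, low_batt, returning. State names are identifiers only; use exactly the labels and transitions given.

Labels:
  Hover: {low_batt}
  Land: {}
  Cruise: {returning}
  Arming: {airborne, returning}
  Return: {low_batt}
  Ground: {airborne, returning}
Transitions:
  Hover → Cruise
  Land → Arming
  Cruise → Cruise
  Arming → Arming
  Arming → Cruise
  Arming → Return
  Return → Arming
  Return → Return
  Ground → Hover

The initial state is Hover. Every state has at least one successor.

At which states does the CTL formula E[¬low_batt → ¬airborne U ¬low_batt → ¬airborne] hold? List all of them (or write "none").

States satisfying ¬low_batt → ¬airborne: {Hover, Land, Cruise, Return}.
States satisfying E[¬low_batt → ¬airborne U ¬low_batt → ¬airborne]: {Hover, Land, Cruise, Return}.

{Hover, Land, Cruise, Return}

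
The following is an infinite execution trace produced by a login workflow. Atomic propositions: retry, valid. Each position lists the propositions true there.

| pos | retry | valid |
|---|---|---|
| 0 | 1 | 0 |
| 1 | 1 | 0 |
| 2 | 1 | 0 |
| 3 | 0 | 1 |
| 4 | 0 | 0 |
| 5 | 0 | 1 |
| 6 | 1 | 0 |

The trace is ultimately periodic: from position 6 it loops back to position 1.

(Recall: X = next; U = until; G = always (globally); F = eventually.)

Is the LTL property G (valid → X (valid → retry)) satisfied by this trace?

Yes

valid → X (valid → retry) holds at every position 0..6, and those are all positions ever visited, so G (valid → X (valid → retry)) holds.
Positions where valid holds: 3, 5.
Check X (valid → retry) at each: 3→ok, 5→ok.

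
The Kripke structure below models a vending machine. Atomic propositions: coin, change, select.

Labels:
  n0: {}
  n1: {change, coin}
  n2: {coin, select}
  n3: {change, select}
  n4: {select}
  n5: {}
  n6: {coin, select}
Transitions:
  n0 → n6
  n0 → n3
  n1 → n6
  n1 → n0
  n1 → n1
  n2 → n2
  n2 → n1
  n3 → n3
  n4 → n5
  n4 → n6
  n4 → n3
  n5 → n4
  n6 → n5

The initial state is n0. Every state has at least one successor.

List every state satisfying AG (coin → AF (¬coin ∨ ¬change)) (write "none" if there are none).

{n0, n3, n4, n5, n6}

States satisfying coin → AF (¬coin ∨ ¬change): {n0, n2, n3, n4, n5, n6}.
States satisfying AG (coin → AF (¬coin ∨ ¬change)): {n0, n3, n4, n5, n6}.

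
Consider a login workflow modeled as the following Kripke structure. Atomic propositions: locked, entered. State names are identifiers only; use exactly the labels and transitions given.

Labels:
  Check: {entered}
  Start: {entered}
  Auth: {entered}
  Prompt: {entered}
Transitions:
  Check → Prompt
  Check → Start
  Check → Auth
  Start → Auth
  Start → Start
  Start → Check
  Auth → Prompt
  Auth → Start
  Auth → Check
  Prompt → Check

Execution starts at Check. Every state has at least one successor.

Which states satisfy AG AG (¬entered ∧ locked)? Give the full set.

States satisfying AG (¬entered ∧ locked): ∅.
States satisfying AG AG (¬entered ∧ locked): ∅.

none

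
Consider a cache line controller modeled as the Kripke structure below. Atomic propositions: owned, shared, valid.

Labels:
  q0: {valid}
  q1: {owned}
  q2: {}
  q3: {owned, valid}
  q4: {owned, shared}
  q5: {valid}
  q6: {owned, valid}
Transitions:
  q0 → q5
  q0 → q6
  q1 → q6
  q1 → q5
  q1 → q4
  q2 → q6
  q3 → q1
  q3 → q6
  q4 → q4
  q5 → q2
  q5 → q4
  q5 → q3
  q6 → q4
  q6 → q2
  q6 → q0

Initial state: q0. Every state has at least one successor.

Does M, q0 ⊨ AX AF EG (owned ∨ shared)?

States satisfying AF EG (owned ∨ shared): {q0, q1, q2, q3, q4, q5, q6}.
States satisfying AX AF EG (owned ∨ shared): {q0, q1, q2, q3, q4, q5, q6}.
q0 ∈ Sat(AX AF EG (owned ∨ shared)).

Yes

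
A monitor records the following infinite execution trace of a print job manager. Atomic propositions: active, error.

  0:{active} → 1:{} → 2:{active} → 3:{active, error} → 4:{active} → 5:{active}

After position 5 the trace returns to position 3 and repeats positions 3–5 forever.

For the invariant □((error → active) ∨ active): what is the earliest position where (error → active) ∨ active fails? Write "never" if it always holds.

never

(error → active) ∨ active holds at every position 0..5, and those are all the positions the trace ever visits, so the invariant □((error → active) ∨ active) is never violated.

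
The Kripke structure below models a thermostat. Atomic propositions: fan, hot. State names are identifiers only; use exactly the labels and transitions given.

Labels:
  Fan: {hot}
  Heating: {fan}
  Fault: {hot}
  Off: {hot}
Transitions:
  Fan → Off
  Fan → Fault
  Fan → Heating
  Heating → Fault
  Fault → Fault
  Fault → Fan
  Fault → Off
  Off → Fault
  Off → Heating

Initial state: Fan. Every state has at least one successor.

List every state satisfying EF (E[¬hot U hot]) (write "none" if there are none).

States satisfying E[¬hot U hot]: {Fan, Heating, Fault, Off}.
States satisfying EF (E[¬hot U hot]): {Fan, Heating, Fault, Off}.

{Fan, Heating, Fault, Off}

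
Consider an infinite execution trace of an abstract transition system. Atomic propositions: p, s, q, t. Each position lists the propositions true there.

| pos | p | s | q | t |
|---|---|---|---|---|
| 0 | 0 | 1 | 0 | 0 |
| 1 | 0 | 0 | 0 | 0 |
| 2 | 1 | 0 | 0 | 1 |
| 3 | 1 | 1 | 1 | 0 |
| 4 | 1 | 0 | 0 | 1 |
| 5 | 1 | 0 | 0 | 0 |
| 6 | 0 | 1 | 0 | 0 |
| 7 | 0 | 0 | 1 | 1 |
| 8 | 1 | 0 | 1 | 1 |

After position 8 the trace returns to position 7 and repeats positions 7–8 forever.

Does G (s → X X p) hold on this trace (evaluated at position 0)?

s → X X p holds at every position 0..8, and those are all positions ever visited, so G (s → X X p) holds.
Positions where s holds: 0, 3, 6.
Check X X p at each: 0→ok, 3→ok, 6→ok.

Yes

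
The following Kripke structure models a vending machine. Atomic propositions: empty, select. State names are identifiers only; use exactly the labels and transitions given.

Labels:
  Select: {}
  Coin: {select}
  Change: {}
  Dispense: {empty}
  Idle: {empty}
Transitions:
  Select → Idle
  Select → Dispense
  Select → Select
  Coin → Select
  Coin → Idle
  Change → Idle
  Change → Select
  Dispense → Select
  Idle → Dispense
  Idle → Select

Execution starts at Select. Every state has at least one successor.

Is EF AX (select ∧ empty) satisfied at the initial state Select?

States satisfying AX (select ∧ empty): ∅.
States satisfying EF AX (select ∧ empty): ∅.
No suitable path/successor from Select witnesses the formula.
Select ∉ Sat(EF AX (select ∧ empty)).

No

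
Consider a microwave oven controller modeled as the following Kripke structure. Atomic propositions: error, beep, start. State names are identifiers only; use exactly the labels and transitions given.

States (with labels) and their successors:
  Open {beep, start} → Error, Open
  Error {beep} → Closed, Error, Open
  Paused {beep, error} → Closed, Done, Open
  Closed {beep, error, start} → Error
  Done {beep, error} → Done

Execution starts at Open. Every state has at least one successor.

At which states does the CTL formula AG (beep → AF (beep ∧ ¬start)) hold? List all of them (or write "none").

States satisfying beep → AF (beep ∧ ¬start): {Error, Paused, Closed, Done}.
States satisfying AG (beep → AF (beep ∧ ¬start)): {Done}.

{Done}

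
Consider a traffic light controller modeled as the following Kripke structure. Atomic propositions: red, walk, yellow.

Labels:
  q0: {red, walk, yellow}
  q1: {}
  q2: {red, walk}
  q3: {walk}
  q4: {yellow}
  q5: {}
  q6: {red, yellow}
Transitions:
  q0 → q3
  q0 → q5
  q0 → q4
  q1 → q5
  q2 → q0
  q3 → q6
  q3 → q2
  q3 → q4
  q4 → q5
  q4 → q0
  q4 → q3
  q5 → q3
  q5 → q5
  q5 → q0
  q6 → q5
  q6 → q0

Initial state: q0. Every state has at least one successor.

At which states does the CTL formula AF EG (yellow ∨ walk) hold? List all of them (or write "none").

{q0, q2, q3, q4, q6}

States satisfying EG (yellow ∨ walk): {q0, q2, q3, q4, q6}.
States satisfying AF EG (yellow ∨ walk): {q0, q2, q3, q4, q6}.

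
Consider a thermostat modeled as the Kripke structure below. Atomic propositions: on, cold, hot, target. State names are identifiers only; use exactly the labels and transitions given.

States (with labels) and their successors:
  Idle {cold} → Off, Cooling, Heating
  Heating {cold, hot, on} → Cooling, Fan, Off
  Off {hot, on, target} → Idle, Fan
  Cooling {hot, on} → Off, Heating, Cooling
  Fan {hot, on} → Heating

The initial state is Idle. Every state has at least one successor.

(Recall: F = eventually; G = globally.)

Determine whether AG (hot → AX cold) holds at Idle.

No

States satisfying hot → AX cold: {Idle, Fan}.
States satisfying AG (hot → AX cold): ∅.
Cooling is reachable from Idle and violates hot → AX cold, so AG fails at Idle.
Idle ∉ Sat(AG (hot → AX cold)).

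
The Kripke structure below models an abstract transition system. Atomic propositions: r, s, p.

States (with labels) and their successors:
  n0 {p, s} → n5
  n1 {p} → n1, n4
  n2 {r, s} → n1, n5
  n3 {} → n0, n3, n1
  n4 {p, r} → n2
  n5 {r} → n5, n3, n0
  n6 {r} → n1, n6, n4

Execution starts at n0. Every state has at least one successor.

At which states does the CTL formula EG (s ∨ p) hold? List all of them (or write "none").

{n1, n2, n4}

States satisfying s ∨ p: {n0, n1, n2, n4}.
States satisfying EG (s ∨ p): {n1, n2, n4}.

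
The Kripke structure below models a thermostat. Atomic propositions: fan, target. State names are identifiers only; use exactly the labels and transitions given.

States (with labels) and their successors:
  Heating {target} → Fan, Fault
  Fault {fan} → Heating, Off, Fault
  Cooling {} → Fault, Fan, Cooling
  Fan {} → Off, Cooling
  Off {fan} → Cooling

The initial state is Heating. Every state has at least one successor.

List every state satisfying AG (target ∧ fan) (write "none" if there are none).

none

States satisfying target ∧ fan: ∅.
States satisfying AG (target ∧ fan): ∅.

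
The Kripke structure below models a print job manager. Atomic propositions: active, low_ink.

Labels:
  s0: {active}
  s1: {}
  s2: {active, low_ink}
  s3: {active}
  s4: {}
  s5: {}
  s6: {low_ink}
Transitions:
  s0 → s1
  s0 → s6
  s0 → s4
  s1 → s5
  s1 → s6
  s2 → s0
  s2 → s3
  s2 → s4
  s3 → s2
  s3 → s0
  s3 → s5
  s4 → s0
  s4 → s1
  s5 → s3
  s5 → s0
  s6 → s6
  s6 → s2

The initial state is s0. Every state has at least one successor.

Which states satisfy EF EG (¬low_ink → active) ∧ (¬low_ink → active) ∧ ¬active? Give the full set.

States satisfying EG (¬low_ink → active): {s0, s2, s3, s6}.
States satisfying EF EG (¬low_ink → active): {s0, s1, s2, s3, s4, s5, s6}.
States satisfying ¬low_ink: {s0, s1, s3, s4, s5}.
States satisfying ¬low_ink → active: {s0, s2, s3, s6}.
States satisfying ¬active: {s1, s4, s5, s6}.
States satisfying (¬low_ink → active) ∧ ¬active: {s6}.
States satisfying EF EG (¬low_ink → active) ∧ (¬low_ink → active) ∧ ¬active: {s6}.

{s6}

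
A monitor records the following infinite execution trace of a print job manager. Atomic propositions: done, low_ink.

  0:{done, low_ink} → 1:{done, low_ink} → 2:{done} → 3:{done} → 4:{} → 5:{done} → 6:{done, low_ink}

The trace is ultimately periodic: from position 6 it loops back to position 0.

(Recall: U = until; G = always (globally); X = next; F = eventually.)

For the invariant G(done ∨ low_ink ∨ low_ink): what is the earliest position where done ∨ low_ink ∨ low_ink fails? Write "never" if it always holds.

4

Check done ∨ low_ink ∨ low_ink at each position in order: 0 ✓, 1 ✓, 2 ✓, 3 ✓.
At position 4 the labels are {}, so done ∨ low_ink ∨ low_ink is false there. This is the first violation.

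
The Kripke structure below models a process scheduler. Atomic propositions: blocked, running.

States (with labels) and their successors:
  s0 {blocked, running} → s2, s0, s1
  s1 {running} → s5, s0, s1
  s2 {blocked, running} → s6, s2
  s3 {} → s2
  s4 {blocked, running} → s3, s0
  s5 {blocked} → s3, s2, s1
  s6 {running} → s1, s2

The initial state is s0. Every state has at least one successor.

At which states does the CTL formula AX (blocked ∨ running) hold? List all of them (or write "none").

States satisfying blocked ∨ running: {s0, s1, s2, s4, s5, s6}.
States satisfying AX (blocked ∨ running): {s0, s1, s2, s3, s6}.

{s0, s1, s2, s3, s6}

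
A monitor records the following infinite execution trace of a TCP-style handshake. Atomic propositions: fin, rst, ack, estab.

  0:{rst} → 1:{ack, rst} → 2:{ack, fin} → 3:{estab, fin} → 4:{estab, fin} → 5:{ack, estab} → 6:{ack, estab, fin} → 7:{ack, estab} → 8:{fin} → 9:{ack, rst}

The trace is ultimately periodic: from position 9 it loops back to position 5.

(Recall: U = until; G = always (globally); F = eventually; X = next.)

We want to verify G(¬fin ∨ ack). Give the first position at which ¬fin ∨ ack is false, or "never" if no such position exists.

3

Check ¬fin ∨ ack at each position in order: 0 ✓, 1 ✓, 2 ✓.
At position 3 the labels are {estab, fin}, so ¬fin ∨ ack is false there. This is the first violation.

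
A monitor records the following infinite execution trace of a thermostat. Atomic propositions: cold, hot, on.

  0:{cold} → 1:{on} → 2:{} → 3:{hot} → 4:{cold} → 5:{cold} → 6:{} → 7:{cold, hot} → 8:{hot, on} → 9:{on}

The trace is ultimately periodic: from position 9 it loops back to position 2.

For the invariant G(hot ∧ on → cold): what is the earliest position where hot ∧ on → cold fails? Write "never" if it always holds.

Check hot ∧ on → cold at each position in order: 0 ✓, 1 ✓, 2 ✓, 3 ✓, 4 ✓, 5 ✓, 6 ✓, 7 ✓.
At position 8 the labels are {hot, on}, so hot ∧ on → cold is false there. This is the first violation.

8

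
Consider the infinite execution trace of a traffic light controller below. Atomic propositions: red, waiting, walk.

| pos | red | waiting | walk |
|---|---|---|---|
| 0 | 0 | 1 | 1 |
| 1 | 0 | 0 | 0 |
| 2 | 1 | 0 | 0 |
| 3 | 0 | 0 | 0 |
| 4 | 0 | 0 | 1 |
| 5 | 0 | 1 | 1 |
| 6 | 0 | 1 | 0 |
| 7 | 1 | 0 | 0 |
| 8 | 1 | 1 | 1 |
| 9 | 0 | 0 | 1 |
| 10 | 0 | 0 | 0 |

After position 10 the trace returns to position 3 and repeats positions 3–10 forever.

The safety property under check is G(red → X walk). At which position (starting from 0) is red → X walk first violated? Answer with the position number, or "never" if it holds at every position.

Check red → X walk at each position in order: 0 ✓, 1 ✓.
At position 2 the labels are {red} and the next position 3 has {}, so red → X walk is false there. This is the first violation.

2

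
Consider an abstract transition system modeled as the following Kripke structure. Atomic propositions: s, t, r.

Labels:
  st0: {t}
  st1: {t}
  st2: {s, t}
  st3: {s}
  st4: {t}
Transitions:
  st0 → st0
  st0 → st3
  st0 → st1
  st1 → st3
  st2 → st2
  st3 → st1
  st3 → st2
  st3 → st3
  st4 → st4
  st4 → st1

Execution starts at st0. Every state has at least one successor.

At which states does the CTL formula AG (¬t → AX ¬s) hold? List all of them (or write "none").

States satisfying ¬t → AX ¬s: {st0, st1, st2, st4}.
States satisfying AG (¬t → AX ¬s): {st2}.

{st2}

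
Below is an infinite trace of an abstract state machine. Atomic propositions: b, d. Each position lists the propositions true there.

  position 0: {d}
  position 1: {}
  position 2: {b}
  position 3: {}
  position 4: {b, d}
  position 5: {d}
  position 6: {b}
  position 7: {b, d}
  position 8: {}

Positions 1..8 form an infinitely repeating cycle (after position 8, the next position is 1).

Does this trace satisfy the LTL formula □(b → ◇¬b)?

b → ◇¬b holds at every position 0..8, and those are all positions ever visited, so □(b → ◇¬b) holds.
Positions where b holds: 2, 4, 6, 7.
Check ◇¬b at each: 2→ok, 4→ok, 6→ok, 7→ok.

Yes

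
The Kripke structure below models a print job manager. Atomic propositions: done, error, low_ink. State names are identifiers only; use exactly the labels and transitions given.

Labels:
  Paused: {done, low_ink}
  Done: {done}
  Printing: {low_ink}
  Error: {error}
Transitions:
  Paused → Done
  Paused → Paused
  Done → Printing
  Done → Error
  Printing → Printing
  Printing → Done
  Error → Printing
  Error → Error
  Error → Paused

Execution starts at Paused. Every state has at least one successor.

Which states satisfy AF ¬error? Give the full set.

{Paused, Done, Printing}

States satisfying ¬error: {Paused, Done, Printing}.
States satisfying AF ¬error: {Paused, Done, Printing}.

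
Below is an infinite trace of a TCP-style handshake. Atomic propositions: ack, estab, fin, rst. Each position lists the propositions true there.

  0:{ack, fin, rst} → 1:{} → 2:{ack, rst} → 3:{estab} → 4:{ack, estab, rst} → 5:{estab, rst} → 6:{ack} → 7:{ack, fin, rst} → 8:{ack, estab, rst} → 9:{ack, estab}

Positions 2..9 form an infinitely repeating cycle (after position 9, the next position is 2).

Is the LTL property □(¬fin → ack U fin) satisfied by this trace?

No

¬fin → ack U fin must hold at every position from 0 onward. It fails at position 1, so □(¬fin → ack U fin) is false.
Positions where ¬fin holds: 1, 2, 3, 4, 5, 6, 8, 9.
Check ack U fin at each: 1→fails, 2→fails, 3→fails, 4→fails, 5→fails, 6→ok, 8→fails, 9→fails.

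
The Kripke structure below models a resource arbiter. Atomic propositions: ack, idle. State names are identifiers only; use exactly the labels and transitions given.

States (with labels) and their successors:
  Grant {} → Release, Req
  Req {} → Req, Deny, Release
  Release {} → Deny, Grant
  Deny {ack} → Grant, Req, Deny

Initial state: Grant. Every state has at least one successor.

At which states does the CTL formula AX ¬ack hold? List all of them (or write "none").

{Grant}

States satisfying ¬ack: {Grant, Req, Release}.
States satisfying AX ¬ack: {Grant}.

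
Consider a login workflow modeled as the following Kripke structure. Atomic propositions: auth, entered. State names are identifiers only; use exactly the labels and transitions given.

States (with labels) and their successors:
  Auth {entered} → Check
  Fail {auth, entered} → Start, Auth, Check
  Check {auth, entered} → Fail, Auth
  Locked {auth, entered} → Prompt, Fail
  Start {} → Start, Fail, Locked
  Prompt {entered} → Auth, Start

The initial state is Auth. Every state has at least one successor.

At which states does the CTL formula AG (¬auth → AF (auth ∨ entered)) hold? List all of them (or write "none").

none

States satisfying ¬auth → AF (auth ∨ entered): {Auth, Fail, Check, Locked, Prompt}.
States satisfying AG (¬auth → AF (auth ∨ entered)): ∅.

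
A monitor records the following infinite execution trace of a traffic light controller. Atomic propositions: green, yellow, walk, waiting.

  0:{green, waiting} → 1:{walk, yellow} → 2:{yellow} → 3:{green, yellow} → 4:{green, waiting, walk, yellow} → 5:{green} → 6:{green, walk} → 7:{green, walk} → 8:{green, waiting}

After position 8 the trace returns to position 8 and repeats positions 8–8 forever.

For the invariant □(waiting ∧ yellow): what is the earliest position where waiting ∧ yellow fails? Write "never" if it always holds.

0

At position 0 the labels are {green, waiting}, so waiting ∧ yellow is false there. This is the first violation.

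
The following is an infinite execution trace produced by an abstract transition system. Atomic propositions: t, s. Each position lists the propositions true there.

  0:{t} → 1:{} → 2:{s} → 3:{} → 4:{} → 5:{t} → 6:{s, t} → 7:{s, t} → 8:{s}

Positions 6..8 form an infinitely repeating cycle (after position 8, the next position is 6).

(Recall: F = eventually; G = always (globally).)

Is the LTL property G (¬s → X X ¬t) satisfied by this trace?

Does not hold

¬s → X X ¬t must hold at every position from 0 onward. It fails at position 3, so G (¬s → X X ¬t) is false.
Positions where ¬s holds: 0, 1, 3, 4, 5.
Check X X ¬t at each: 0→ok, 1→ok, 3→fails, 4→fails, 5→fails.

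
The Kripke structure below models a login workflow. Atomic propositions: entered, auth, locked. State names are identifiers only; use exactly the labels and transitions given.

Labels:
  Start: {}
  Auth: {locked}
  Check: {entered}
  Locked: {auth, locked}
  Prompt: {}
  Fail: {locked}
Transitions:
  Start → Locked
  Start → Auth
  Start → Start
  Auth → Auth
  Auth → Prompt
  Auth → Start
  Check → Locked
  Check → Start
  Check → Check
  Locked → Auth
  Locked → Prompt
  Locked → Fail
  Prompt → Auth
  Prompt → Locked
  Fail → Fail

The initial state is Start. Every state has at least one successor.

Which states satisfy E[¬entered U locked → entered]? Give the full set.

States satisfying ¬entered: {Start, Auth, Locked, Prompt, Fail}.
States satisfying locked → entered: {Start, Check, Prompt}.
States satisfying E[¬entered U locked → entered]: {Start, Auth, Check, Locked, Prompt}.

{Start, Auth, Check, Locked, Prompt}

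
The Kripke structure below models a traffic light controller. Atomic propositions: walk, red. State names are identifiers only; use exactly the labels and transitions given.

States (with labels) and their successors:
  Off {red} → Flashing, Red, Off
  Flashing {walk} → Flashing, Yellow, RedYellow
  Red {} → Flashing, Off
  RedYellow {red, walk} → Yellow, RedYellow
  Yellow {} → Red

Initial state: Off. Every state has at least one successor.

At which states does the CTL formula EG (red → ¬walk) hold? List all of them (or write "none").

States satisfying red → ¬walk: {Off, Flashing, Red, Yellow}.
States satisfying EG (red → ¬walk): {Off, Flashing, Red, Yellow}.

{Off, Flashing, Red, Yellow}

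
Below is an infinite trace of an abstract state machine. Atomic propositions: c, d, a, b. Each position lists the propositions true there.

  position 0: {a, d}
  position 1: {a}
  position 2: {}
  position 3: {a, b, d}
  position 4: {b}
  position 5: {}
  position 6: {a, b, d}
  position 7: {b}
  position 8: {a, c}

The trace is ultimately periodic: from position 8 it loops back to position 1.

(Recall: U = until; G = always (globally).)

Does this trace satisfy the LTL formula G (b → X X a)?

Violated

b → X X a must hold at every position from 0 onward. It fails at position 3, so G (b → X X a) is false.
Positions where b holds: 3, 4, 6, 7.
Check X X a at each: 3→fails, 4→ok, 6→ok, 7→ok.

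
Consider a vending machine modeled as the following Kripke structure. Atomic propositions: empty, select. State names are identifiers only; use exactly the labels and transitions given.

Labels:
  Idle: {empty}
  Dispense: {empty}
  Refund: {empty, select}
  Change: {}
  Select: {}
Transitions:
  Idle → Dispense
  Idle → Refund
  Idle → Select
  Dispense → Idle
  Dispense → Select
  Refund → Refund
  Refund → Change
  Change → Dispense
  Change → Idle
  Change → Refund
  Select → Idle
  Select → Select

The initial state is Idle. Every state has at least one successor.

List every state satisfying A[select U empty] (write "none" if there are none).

States satisfying select: {Refund}.
States satisfying empty: {Idle, Dispense, Refund}.
States satisfying A[select U empty]: {Idle, Dispense, Refund}.

{Idle, Dispense, Refund}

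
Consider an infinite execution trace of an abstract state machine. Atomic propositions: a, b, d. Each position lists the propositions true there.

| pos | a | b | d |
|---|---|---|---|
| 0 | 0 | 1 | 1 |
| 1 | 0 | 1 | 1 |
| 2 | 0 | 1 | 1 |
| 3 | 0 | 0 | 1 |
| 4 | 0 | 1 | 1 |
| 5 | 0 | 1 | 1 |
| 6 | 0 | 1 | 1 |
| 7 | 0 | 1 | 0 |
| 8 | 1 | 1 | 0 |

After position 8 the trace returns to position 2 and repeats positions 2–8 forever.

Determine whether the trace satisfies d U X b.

Holds

Walking from position 0: X b first holds at position 0, and d holds at every earlier position along the way, so d U X b holds.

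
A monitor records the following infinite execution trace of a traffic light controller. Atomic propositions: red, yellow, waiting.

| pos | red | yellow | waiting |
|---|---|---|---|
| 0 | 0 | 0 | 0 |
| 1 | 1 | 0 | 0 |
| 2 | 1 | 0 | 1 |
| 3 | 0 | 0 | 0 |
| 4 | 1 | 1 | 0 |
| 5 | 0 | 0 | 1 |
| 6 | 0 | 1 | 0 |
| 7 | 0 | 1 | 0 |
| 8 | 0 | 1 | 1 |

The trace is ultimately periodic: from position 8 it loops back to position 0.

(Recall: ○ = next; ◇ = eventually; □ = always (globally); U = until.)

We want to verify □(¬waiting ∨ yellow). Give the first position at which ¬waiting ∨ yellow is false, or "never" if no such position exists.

2

Check ¬waiting ∨ yellow at each position in order: 0 ✓, 1 ✓.
At position 2 the labels are {red, waiting}, so ¬waiting ∨ yellow is false there. This is the first violation.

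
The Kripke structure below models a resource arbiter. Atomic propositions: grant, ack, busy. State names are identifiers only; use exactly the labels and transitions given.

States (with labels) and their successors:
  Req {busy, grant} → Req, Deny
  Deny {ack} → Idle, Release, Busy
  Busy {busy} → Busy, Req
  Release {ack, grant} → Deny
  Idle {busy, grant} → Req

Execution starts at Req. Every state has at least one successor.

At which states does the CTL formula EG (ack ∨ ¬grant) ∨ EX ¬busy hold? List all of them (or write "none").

States satisfying ack ∨ ¬grant: {Deny, Busy, Release}.
States satisfying EG (ack ∨ ¬grant): {Deny, Busy, Release}.
States satisfying ¬busy: {Deny, Release}.
States satisfying EX ¬busy: {Req, Deny, Release}.
States satisfying EG (ack ∨ ¬grant) ∨ EX ¬busy: {Req, Deny, Busy, Release}.

{Req, Deny, Busy, Release}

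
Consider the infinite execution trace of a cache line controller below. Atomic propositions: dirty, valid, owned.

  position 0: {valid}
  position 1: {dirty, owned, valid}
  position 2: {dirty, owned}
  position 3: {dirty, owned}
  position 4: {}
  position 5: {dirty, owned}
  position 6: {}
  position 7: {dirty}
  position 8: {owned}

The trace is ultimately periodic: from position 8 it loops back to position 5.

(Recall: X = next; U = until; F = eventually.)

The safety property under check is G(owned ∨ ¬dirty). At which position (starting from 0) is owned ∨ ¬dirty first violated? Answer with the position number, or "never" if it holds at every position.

Check owned ∨ ¬dirty at each position in order: 0 ✓, 1 ✓, 2 ✓, 3 ✓, 4 ✓, 5 ✓, 6 ✓.
At position 7 the labels are {dirty}, so owned ∨ ¬dirty is false there. This is the first violation.

7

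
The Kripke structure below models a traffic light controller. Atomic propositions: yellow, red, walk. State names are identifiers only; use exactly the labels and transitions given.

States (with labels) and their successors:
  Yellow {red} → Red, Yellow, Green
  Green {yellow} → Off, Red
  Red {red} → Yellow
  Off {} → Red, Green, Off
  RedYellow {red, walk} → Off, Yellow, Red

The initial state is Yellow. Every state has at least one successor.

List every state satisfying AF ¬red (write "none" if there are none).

States satisfying ¬red: {Green, Off}.
States satisfying AF ¬red: {Green, Off}.

{Green, Off}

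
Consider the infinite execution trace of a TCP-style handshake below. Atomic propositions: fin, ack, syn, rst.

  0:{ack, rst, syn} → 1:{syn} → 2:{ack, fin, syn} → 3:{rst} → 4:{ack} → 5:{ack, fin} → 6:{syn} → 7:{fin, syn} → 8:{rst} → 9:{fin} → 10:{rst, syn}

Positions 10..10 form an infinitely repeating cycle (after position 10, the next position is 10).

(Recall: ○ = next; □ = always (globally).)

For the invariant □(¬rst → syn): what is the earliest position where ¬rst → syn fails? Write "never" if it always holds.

4

Check ¬rst → syn at each position in order: 0 ✓, 1 ✓, 2 ✓, 3 ✓.
At position 4 the labels are {ack}, so ¬rst → syn is false there. This is the first violation.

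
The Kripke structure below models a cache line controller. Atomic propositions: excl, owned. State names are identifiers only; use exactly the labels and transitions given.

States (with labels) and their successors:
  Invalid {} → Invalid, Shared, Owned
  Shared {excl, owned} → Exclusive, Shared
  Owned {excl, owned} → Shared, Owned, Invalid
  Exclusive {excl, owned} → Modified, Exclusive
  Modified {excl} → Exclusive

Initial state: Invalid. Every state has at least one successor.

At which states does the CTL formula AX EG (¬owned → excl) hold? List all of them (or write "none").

States satisfying EG (¬owned → excl): {Shared, Owned, Exclusive, Modified}.
States satisfying AX EG (¬owned → excl): {Shared, Exclusive, Modified}.

{Shared, Exclusive, Modified}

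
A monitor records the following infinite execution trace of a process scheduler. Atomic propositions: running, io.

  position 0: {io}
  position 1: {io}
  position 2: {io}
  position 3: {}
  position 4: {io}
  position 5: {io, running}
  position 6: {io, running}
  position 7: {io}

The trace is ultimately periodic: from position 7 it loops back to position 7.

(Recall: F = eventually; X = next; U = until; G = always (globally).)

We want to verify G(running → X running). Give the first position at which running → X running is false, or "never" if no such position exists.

6

Check running → X running at each position in order: 0 ✓, 1 ✓, 2 ✓, 3 ✓, 4 ✓, 5 ✓.
At position 6 the labels are {io, running} and the next position 7 has {io}, so running → X running is false there. This is the first violation.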